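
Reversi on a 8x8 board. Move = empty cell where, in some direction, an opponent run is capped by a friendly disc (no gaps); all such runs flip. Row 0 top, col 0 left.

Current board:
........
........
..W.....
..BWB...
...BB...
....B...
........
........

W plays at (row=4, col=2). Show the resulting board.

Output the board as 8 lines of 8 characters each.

Answer: ........
........
..W.....
..WWB...
..WBB...
....B...
........
........

Derivation:
Place W at (4,2); scan 8 dirs for brackets.
Dir NW: first cell '.' (not opp) -> no flip
Dir N: opp run (3,2) capped by W -> flip
Dir NE: first cell 'W' (not opp) -> no flip
Dir W: first cell '.' (not opp) -> no flip
Dir E: opp run (4,3) (4,4), next='.' -> no flip
Dir SW: first cell '.' (not opp) -> no flip
Dir S: first cell '.' (not opp) -> no flip
Dir SE: first cell '.' (not opp) -> no flip
All flips: (3,2)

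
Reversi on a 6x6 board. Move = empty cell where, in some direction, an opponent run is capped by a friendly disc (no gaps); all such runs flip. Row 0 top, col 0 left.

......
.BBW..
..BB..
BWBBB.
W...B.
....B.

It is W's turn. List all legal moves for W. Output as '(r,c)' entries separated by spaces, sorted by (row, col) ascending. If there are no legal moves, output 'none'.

(0,0): no bracket -> illegal
(0,1): no bracket -> illegal
(0,2): no bracket -> illegal
(0,3): no bracket -> illegal
(1,0): flips 2 -> legal
(1,4): no bracket -> illegal
(2,0): flips 1 -> legal
(2,1): no bracket -> illegal
(2,4): no bracket -> illegal
(2,5): no bracket -> illegal
(3,5): flips 3 -> legal
(4,1): no bracket -> illegal
(4,2): no bracket -> illegal
(4,3): flips 2 -> legal
(4,5): no bracket -> illegal
(5,3): no bracket -> illegal
(5,5): no bracket -> illegal

Answer: (1,0) (2,0) (3,5) (4,3)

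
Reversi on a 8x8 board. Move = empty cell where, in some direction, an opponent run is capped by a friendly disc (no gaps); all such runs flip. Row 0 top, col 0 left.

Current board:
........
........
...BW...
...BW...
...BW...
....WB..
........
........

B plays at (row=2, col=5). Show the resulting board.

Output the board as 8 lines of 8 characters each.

Answer: ........
........
...BBB..
...BB...
...BW...
....WB..
........
........

Derivation:
Place B at (2,5); scan 8 dirs for brackets.
Dir NW: first cell '.' (not opp) -> no flip
Dir N: first cell '.' (not opp) -> no flip
Dir NE: first cell '.' (not opp) -> no flip
Dir W: opp run (2,4) capped by B -> flip
Dir E: first cell '.' (not opp) -> no flip
Dir SW: opp run (3,4) capped by B -> flip
Dir S: first cell '.' (not opp) -> no flip
Dir SE: first cell '.' (not opp) -> no flip
All flips: (2,4) (3,4)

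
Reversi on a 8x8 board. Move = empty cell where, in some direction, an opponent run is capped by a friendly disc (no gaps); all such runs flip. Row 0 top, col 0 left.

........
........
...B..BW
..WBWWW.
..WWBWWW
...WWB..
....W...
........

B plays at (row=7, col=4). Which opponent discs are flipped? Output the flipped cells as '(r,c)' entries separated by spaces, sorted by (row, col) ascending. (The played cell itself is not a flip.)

Dir NW: first cell '.' (not opp) -> no flip
Dir N: opp run (6,4) (5,4) capped by B -> flip
Dir NE: first cell '.' (not opp) -> no flip
Dir W: first cell '.' (not opp) -> no flip
Dir E: first cell '.' (not opp) -> no flip
Dir SW: edge -> no flip
Dir S: edge -> no flip
Dir SE: edge -> no flip

Answer: (5,4) (6,4)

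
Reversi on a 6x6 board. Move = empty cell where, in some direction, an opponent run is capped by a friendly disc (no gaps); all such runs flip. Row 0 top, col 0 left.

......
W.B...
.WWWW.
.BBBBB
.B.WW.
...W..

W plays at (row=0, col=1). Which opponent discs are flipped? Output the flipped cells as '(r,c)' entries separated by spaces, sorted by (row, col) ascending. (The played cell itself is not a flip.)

Dir NW: edge -> no flip
Dir N: edge -> no flip
Dir NE: edge -> no flip
Dir W: first cell '.' (not opp) -> no flip
Dir E: first cell '.' (not opp) -> no flip
Dir SW: first cell 'W' (not opp) -> no flip
Dir S: first cell '.' (not opp) -> no flip
Dir SE: opp run (1,2) capped by W -> flip

Answer: (1,2)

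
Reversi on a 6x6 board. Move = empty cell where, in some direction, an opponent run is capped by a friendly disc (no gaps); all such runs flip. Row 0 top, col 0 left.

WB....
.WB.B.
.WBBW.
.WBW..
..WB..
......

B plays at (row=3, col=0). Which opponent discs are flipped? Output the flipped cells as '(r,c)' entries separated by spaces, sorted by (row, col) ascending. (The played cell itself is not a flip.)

Dir NW: edge -> no flip
Dir N: first cell '.' (not opp) -> no flip
Dir NE: opp run (2,1) capped by B -> flip
Dir W: edge -> no flip
Dir E: opp run (3,1) capped by B -> flip
Dir SW: edge -> no flip
Dir S: first cell '.' (not opp) -> no flip
Dir SE: first cell '.' (not opp) -> no flip

Answer: (2,1) (3,1)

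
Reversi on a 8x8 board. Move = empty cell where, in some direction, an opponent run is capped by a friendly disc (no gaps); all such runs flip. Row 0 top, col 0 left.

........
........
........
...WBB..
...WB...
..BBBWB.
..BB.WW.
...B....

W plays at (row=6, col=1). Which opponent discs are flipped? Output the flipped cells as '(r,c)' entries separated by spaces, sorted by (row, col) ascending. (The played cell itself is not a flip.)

Answer: (5,2)

Derivation:
Dir NW: first cell '.' (not opp) -> no flip
Dir N: first cell '.' (not opp) -> no flip
Dir NE: opp run (5,2) capped by W -> flip
Dir W: first cell '.' (not opp) -> no flip
Dir E: opp run (6,2) (6,3), next='.' -> no flip
Dir SW: first cell '.' (not opp) -> no flip
Dir S: first cell '.' (not opp) -> no flip
Dir SE: first cell '.' (not opp) -> no flip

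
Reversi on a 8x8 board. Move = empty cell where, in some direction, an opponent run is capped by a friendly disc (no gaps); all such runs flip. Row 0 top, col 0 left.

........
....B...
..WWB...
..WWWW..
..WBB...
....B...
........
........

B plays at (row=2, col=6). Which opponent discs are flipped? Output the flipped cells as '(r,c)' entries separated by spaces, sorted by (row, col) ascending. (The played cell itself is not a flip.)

Dir NW: first cell '.' (not opp) -> no flip
Dir N: first cell '.' (not opp) -> no flip
Dir NE: first cell '.' (not opp) -> no flip
Dir W: first cell '.' (not opp) -> no flip
Dir E: first cell '.' (not opp) -> no flip
Dir SW: opp run (3,5) capped by B -> flip
Dir S: first cell '.' (not opp) -> no flip
Dir SE: first cell '.' (not opp) -> no flip

Answer: (3,5)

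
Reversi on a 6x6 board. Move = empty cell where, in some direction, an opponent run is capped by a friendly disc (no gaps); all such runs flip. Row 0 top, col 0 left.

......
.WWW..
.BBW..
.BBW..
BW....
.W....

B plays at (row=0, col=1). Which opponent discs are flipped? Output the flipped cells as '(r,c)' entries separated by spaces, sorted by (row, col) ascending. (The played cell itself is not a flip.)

Dir NW: edge -> no flip
Dir N: edge -> no flip
Dir NE: edge -> no flip
Dir W: first cell '.' (not opp) -> no flip
Dir E: first cell '.' (not opp) -> no flip
Dir SW: first cell '.' (not opp) -> no flip
Dir S: opp run (1,1) capped by B -> flip
Dir SE: opp run (1,2) (2,3), next='.' -> no flip

Answer: (1,1)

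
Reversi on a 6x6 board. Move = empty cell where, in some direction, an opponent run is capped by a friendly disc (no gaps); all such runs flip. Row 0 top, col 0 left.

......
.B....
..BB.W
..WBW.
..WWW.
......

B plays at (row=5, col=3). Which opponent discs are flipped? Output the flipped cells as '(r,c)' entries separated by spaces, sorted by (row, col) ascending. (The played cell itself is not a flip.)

Answer: (4,3)

Derivation:
Dir NW: opp run (4,2), next='.' -> no flip
Dir N: opp run (4,3) capped by B -> flip
Dir NE: opp run (4,4), next='.' -> no flip
Dir W: first cell '.' (not opp) -> no flip
Dir E: first cell '.' (not opp) -> no flip
Dir SW: edge -> no flip
Dir S: edge -> no flip
Dir SE: edge -> no flip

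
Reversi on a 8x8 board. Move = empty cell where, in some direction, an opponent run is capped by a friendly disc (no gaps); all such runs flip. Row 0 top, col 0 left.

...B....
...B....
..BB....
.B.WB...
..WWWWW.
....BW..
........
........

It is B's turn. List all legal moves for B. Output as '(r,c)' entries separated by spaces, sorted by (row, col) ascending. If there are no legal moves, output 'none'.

Answer: (3,2) (3,6) (5,2) (5,3) (5,6) (6,6)

Derivation:
(2,4): no bracket -> illegal
(3,2): flips 2 -> legal
(3,5): no bracket -> illegal
(3,6): flips 1 -> legal
(3,7): no bracket -> illegal
(4,1): no bracket -> illegal
(4,7): no bracket -> illegal
(5,1): no bracket -> illegal
(5,2): flips 1 -> legal
(5,3): flips 3 -> legal
(5,6): flips 2 -> legal
(5,7): no bracket -> illegal
(6,4): no bracket -> illegal
(6,5): no bracket -> illegal
(6,6): flips 3 -> legal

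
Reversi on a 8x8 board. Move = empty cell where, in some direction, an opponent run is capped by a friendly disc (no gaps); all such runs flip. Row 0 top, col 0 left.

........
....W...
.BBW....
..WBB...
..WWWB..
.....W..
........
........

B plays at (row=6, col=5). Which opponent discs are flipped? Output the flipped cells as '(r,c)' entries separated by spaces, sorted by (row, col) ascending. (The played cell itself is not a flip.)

Dir NW: first cell '.' (not opp) -> no flip
Dir N: opp run (5,5) capped by B -> flip
Dir NE: first cell '.' (not opp) -> no flip
Dir W: first cell '.' (not opp) -> no flip
Dir E: first cell '.' (not opp) -> no flip
Dir SW: first cell '.' (not opp) -> no flip
Dir S: first cell '.' (not opp) -> no flip
Dir SE: first cell '.' (not opp) -> no flip

Answer: (5,5)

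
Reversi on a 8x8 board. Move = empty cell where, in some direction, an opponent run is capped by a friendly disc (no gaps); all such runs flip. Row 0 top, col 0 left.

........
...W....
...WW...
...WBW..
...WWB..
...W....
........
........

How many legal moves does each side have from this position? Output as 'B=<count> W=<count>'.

-- B to move --
(0,2): no bracket -> illegal
(0,3): no bracket -> illegal
(0,4): no bracket -> illegal
(1,2): flips 1 -> legal
(1,4): flips 1 -> legal
(1,5): no bracket -> illegal
(2,2): no bracket -> illegal
(2,5): flips 1 -> legal
(2,6): no bracket -> illegal
(3,2): flips 1 -> legal
(3,6): flips 1 -> legal
(4,2): flips 2 -> legal
(4,6): no bracket -> illegal
(5,2): flips 1 -> legal
(5,4): flips 1 -> legal
(5,5): no bracket -> illegal
(6,2): no bracket -> illegal
(6,3): no bracket -> illegal
(6,4): no bracket -> illegal
B mobility = 8
-- W to move --
(2,5): flips 1 -> legal
(3,6): no bracket -> illegal
(4,6): flips 1 -> legal
(5,4): no bracket -> illegal
(5,5): flips 1 -> legal
(5,6): flips 2 -> legal
W mobility = 4

Answer: B=8 W=4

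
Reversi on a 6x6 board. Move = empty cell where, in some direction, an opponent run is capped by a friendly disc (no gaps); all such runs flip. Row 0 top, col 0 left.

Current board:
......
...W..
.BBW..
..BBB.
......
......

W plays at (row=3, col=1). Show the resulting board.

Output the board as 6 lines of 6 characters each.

Place W at (3,1); scan 8 dirs for brackets.
Dir NW: first cell '.' (not opp) -> no flip
Dir N: opp run (2,1), next='.' -> no flip
Dir NE: opp run (2,2) capped by W -> flip
Dir W: first cell '.' (not opp) -> no flip
Dir E: opp run (3,2) (3,3) (3,4), next='.' -> no flip
Dir SW: first cell '.' (not opp) -> no flip
Dir S: first cell '.' (not opp) -> no flip
Dir SE: first cell '.' (not opp) -> no flip
All flips: (2,2)

Answer: ......
...W..
.BWW..
.WBBB.
......
......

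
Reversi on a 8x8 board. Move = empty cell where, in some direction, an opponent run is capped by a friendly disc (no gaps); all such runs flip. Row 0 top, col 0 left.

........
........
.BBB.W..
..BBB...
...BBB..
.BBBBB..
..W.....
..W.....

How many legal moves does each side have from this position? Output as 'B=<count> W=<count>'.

Answer: B=3 W=4

Derivation:
-- B to move --
(1,4): no bracket -> illegal
(1,5): no bracket -> illegal
(1,6): flips 1 -> legal
(2,4): no bracket -> illegal
(2,6): no bracket -> illegal
(3,5): no bracket -> illegal
(3,6): no bracket -> illegal
(6,1): no bracket -> illegal
(6,3): no bracket -> illegal
(7,1): flips 1 -> legal
(7,3): flips 1 -> legal
B mobility = 3
-- W to move --
(1,0): no bracket -> illegal
(1,1): no bracket -> illegal
(1,2): no bracket -> illegal
(1,3): no bracket -> illegal
(1,4): no bracket -> illegal
(2,0): no bracket -> illegal
(2,4): no bracket -> illegal
(3,0): no bracket -> illegal
(3,1): no bracket -> illegal
(3,5): flips 2 -> legal
(3,6): no bracket -> illegal
(4,0): flips 1 -> legal
(4,1): no bracket -> illegal
(4,2): flips 1 -> legal
(4,6): no bracket -> illegal
(5,0): no bracket -> illegal
(5,6): no bracket -> illegal
(6,0): no bracket -> illegal
(6,1): flips 3 -> legal
(6,3): no bracket -> illegal
(6,4): no bracket -> illegal
(6,5): no bracket -> illegal
(6,6): no bracket -> illegal
W mobility = 4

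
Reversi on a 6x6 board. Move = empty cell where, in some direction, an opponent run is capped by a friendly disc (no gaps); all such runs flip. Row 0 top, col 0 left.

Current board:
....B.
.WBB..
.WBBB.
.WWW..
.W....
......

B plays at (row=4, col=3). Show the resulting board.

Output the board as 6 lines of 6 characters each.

Answer: ....B.
.WBB..
.WBBB.
.WWB..
.W.B..
......

Derivation:
Place B at (4,3); scan 8 dirs for brackets.
Dir NW: opp run (3,2) (2,1), next='.' -> no flip
Dir N: opp run (3,3) capped by B -> flip
Dir NE: first cell '.' (not opp) -> no flip
Dir W: first cell '.' (not opp) -> no flip
Dir E: first cell '.' (not opp) -> no flip
Dir SW: first cell '.' (not opp) -> no flip
Dir S: first cell '.' (not opp) -> no flip
Dir SE: first cell '.' (not opp) -> no flip
All flips: (3,3)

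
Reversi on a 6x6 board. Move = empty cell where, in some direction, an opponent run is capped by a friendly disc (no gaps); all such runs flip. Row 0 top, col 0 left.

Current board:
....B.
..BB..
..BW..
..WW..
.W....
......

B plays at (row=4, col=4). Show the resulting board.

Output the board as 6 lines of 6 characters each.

Place B at (4,4); scan 8 dirs for brackets.
Dir NW: opp run (3,3) capped by B -> flip
Dir N: first cell '.' (not opp) -> no flip
Dir NE: first cell '.' (not opp) -> no flip
Dir W: first cell '.' (not opp) -> no flip
Dir E: first cell '.' (not opp) -> no flip
Dir SW: first cell '.' (not opp) -> no flip
Dir S: first cell '.' (not opp) -> no flip
Dir SE: first cell '.' (not opp) -> no flip
All flips: (3,3)

Answer: ....B.
..BB..
..BW..
..WB..
.W..B.
......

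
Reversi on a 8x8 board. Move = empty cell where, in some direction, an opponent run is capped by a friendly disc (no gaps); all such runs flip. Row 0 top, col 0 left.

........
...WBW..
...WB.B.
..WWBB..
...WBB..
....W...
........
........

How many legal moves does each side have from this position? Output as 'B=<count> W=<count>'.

-- B to move --
(0,2): flips 1 -> legal
(0,3): no bracket -> illegal
(0,4): flips 1 -> legal
(0,5): no bracket -> illegal
(0,6): flips 1 -> legal
(1,2): flips 2 -> legal
(1,6): flips 1 -> legal
(2,1): no bracket -> illegal
(2,2): flips 2 -> legal
(2,5): no bracket -> illegal
(3,1): flips 2 -> legal
(4,1): flips 2 -> legal
(4,2): flips 2 -> legal
(5,2): flips 1 -> legal
(5,3): no bracket -> illegal
(5,5): no bracket -> illegal
(6,3): flips 1 -> legal
(6,4): flips 1 -> legal
(6,5): no bracket -> illegal
B mobility = 12
-- W to move --
(0,3): no bracket -> illegal
(0,4): flips 4 -> legal
(0,5): flips 1 -> legal
(1,6): no bracket -> illegal
(1,7): no bracket -> illegal
(2,5): flips 2 -> legal
(2,7): no bracket -> illegal
(3,6): flips 3 -> legal
(3,7): flips 1 -> legal
(4,6): flips 4 -> legal
(5,3): no bracket -> illegal
(5,5): flips 1 -> legal
(5,6): flips 2 -> legal
W mobility = 8

Answer: B=12 W=8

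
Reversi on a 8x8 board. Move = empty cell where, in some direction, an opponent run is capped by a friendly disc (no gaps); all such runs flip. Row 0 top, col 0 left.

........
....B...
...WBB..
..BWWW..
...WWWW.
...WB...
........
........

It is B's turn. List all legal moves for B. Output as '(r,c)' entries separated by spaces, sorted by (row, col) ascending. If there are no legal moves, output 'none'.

Answer: (2,2) (3,6) (4,2) (5,2) (5,5) (5,7)

Derivation:
(1,2): no bracket -> illegal
(1,3): no bracket -> illegal
(2,2): flips 1 -> legal
(2,6): no bracket -> illegal
(3,6): flips 4 -> legal
(3,7): no bracket -> illegal
(4,2): flips 1 -> legal
(4,7): no bracket -> illegal
(5,2): flips 3 -> legal
(5,5): flips 2 -> legal
(5,6): no bracket -> illegal
(5,7): flips 2 -> legal
(6,2): no bracket -> illegal
(6,3): no bracket -> illegal
(6,4): no bracket -> illegal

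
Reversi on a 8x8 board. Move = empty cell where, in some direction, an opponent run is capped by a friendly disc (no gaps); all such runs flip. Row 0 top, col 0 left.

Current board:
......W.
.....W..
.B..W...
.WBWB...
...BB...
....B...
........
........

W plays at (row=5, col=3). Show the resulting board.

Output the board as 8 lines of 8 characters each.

Place W at (5,3); scan 8 dirs for brackets.
Dir NW: first cell '.' (not opp) -> no flip
Dir N: opp run (4,3) capped by W -> flip
Dir NE: opp run (4,4), next='.' -> no flip
Dir W: first cell '.' (not opp) -> no flip
Dir E: opp run (5,4), next='.' -> no flip
Dir SW: first cell '.' (not opp) -> no flip
Dir S: first cell '.' (not opp) -> no flip
Dir SE: first cell '.' (not opp) -> no flip
All flips: (4,3)

Answer: ......W.
.....W..
.B..W...
.WBWB...
...WB...
...WB...
........
........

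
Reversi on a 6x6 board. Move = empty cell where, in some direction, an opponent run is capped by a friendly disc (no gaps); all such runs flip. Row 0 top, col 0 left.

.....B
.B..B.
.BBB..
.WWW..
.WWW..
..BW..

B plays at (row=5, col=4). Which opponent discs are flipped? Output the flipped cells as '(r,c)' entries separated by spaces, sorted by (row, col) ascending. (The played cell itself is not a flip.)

Answer: (3,2) (4,3) (5,3)

Derivation:
Dir NW: opp run (4,3) (3,2) capped by B -> flip
Dir N: first cell '.' (not opp) -> no flip
Dir NE: first cell '.' (not opp) -> no flip
Dir W: opp run (5,3) capped by B -> flip
Dir E: first cell '.' (not opp) -> no flip
Dir SW: edge -> no flip
Dir S: edge -> no flip
Dir SE: edge -> no flip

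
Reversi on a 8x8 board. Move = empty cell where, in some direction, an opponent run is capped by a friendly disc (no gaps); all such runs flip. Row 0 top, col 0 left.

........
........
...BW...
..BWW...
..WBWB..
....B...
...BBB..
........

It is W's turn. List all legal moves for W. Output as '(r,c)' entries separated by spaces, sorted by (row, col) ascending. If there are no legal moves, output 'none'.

(1,2): flips 1 -> legal
(1,3): flips 1 -> legal
(1,4): no bracket -> illegal
(2,1): no bracket -> illegal
(2,2): flips 2 -> legal
(3,1): flips 1 -> legal
(3,5): no bracket -> illegal
(3,6): no bracket -> illegal
(4,1): no bracket -> illegal
(4,6): flips 1 -> legal
(5,2): flips 1 -> legal
(5,3): flips 1 -> legal
(5,5): no bracket -> illegal
(5,6): flips 1 -> legal
(6,2): no bracket -> illegal
(6,6): no bracket -> illegal
(7,2): no bracket -> illegal
(7,3): no bracket -> illegal
(7,4): flips 2 -> legal
(7,5): no bracket -> illegal
(7,6): no bracket -> illegal

Answer: (1,2) (1,3) (2,2) (3,1) (4,6) (5,2) (5,3) (5,6) (7,4)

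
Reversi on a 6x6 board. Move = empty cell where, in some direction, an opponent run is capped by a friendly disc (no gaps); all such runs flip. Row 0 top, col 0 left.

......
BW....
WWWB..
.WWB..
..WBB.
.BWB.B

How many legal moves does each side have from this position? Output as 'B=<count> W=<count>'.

-- B to move --
(0,0): flips 2 -> legal
(0,1): no bracket -> illegal
(0,2): no bracket -> illegal
(1,2): flips 1 -> legal
(1,3): no bracket -> illegal
(3,0): flips 3 -> legal
(4,0): no bracket -> illegal
(4,1): flips 2 -> legal
B mobility = 4
-- W to move --
(0,0): flips 1 -> legal
(0,1): no bracket -> illegal
(1,2): no bracket -> illegal
(1,3): no bracket -> illegal
(1,4): flips 1 -> legal
(2,4): flips 2 -> legal
(3,4): flips 2 -> legal
(3,5): no bracket -> illegal
(4,0): no bracket -> illegal
(4,1): no bracket -> illegal
(4,5): flips 2 -> legal
(5,0): flips 1 -> legal
(5,4): flips 2 -> legal
W mobility = 7

Answer: B=4 W=7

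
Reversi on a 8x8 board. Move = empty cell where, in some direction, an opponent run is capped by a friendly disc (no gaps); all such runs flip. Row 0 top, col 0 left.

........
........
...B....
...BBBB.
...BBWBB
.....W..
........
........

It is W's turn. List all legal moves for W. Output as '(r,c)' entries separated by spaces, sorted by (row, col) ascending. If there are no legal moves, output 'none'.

Answer: (1,2) (2,2) (2,5) (2,7) (3,7) (4,2)

Derivation:
(1,2): flips 2 -> legal
(1,3): no bracket -> illegal
(1,4): no bracket -> illegal
(2,2): flips 2 -> legal
(2,4): no bracket -> illegal
(2,5): flips 1 -> legal
(2,6): no bracket -> illegal
(2,7): flips 1 -> legal
(3,2): no bracket -> illegal
(3,7): flips 1 -> legal
(4,2): flips 2 -> legal
(5,2): no bracket -> illegal
(5,3): no bracket -> illegal
(5,4): no bracket -> illegal
(5,6): no bracket -> illegal
(5,7): no bracket -> illegal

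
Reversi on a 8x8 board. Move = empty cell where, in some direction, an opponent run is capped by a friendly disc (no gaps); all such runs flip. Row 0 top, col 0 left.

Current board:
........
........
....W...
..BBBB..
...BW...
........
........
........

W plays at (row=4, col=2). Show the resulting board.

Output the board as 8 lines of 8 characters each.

Answer: ........
........
....W...
..BWBB..
..WWW...
........
........
........

Derivation:
Place W at (4,2); scan 8 dirs for brackets.
Dir NW: first cell '.' (not opp) -> no flip
Dir N: opp run (3,2), next='.' -> no flip
Dir NE: opp run (3,3) capped by W -> flip
Dir W: first cell '.' (not opp) -> no flip
Dir E: opp run (4,3) capped by W -> flip
Dir SW: first cell '.' (not opp) -> no flip
Dir S: first cell '.' (not opp) -> no flip
Dir SE: first cell '.' (not opp) -> no flip
All flips: (3,3) (4,3)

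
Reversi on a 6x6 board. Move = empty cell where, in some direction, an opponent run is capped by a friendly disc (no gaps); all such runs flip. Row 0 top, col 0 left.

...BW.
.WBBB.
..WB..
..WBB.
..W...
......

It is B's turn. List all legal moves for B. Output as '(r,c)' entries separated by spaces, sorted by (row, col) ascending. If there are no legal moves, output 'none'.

(0,0): flips 2 -> legal
(0,1): no bracket -> illegal
(0,2): no bracket -> illegal
(0,5): flips 1 -> legal
(1,0): flips 1 -> legal
(1,5): no bracket -> illegal
(2,0): no bracket -> illegal
(2,1): flips 1 -> legal
(3,1): flips 2 -> legal
(4,1): flips 1 -> legal
(4,3): no bracket -> illegal
(5,1): flips 1 -> legal
(5,2): flips 3 -> legal
(5,3): no bracket -> illegal

Answer: (0,0) (0,5) (1,0) (2,1) (3,1) (4,1) (5,1) (5,2)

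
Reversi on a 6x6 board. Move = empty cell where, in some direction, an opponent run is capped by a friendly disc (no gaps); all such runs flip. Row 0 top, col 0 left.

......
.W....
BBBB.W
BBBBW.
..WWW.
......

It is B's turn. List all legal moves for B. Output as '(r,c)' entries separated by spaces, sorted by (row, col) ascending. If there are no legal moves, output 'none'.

(0,0): flips 1 -> legal
(0,1): flips 1 -> legal
(0,2): flips 1 -> legal
(1,0): no bracket -> illegal
(1,2): no bracket -> illegal
(1,4): no bracket -> illegal
(1,5): no bracket -> illegal
(2,4): no bracket -> illegal
(3,5): flips 1 -> legal
(4,1): no bracket -> illegal
(4,5): flips 1 -> legal
(5,1): flips 1 -> legal
(5,2): flips 1 -> legal
(5,3): flips 2 -> legal
(5,4): flips 1 -> legal
(5,5): flips 1 -> legal

Answer: (0,0) (0,1) (0,2) (3,5) (4,5) (5,1) (5,2) (5,3) (5,4) (5,5)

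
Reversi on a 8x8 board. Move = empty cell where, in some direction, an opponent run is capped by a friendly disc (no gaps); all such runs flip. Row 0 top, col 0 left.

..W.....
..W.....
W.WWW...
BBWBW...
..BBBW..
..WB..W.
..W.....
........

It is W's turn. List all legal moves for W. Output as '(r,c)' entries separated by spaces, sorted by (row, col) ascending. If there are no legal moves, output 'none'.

Answer: (3,5) (4,0) (4,1) (5,1) (5,4) (5,5) (6,3) (6,4)

Derivation:
(2,1): no bracket -> illegal
(3,5): flips 2 -> legal
(4,0): flips 2 -> legal
(4,1): flips 3 -> legal
(5,1): flips 2 -> legal
(5,4): flips 3 -> legal
(5,5): flips 2 -> legal
(6,3): flips 3 -> legal
(6,4): flips 3 -> legal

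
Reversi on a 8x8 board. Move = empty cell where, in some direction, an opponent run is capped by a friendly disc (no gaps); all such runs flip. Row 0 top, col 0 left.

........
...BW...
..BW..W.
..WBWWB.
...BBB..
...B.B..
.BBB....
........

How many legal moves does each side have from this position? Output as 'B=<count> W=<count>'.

-- B to move --
(0,3): no bracket -> illegal
(0,4): no bracket -> illegal
(0,5): no bracket -> illegal
(1,2): flips 2 -> legal
(1,5): flips 1 -> legal
(1,6): flips 1 -> legal
(1,7): flips 2 -> legal
(2,1): flips 1 -> legal
(2,4): flips 2 -> legal
(2,5): flips 2 -> legal
(2,7): no bracket -> illegal
(3,1): flips 1 -> legal
(3,7): no bracket -> illegal
(4,1): no bracket -> illegal
(4,2): flips 1 -> legal
(4,6): no bracket -> illegal
B mobility = 9
-- W to move --
(0,2): no bracket -> illegal
(0,3): flips 1 -> legal
(0,4): no bracket -> illegal
(1,1): no bracket -> illegal
(1,2): flips 2 -> legal
(2,1): flips 1 -> legal
(2,4): no bracket -> illegal
(2,5): no bracket -> illegal
(2,7): no bracket -> illegal
(3,1): no bracket -> illegal
(3,7): flips 1 -> legal
(4,2): no bracket -> illegal
(4,6): flips 1 -> legal
(4,7): no bracket -> illegal
(5,0): no bracket -> illegal
(5,1): no bracket -> illegal
(5,2): flips 1 -> legal
(5,4): flips 2 -> legal
(5,6): flips 1 -> legal
(6,0): no bracket -> illegal
(6,4): no bracket -> illegal
(6,5): flips 2 -> legal
(6,6): no bracket -> illegal
(7,0): no bracket -> illegal
(7,1): flips 3 -> legal
(7,2): no bracket -> illegal
(7,3): flips 4 -> legal
(7,4): no bracket -> illegal
W mobility = 11

Answer: B=9 W=11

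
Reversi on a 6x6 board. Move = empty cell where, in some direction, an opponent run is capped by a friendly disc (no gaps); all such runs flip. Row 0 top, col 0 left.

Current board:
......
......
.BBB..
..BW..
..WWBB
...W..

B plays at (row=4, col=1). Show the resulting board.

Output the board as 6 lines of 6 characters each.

Answer: ......
......
.BBB..
..BW..
.BBBBB
...W..

Derivation:
Place B at (4,1); scan 8 dirs for brackets.
Dir NW: first cell '.' (not opp) -> no flip
Dir N: first cell '.' (not opp) -> no flip
Dir NE: first cell 'B' (not opp) -> no flip
Dir W: first cell '.' (not opp) -> no flip
Dir E: opp run (4,2) (4,3) capped by B -> flip
Dir SW: first cell '.' (not opp) -> no flip
Dir S: first cell '.' (not opp) -> no flip
Dir SE: first cell '.' (not opp) -> no flip
All flips: (4,2) (4,3)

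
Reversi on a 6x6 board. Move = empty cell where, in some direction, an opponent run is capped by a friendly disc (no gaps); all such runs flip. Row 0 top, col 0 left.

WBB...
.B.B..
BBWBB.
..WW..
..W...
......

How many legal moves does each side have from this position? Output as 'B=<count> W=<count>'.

-- B to move --
(1,0): no bracket -> illegal
(1,2): no bracket -> illegal
(3,1): flips 1 -> legal
(3,4): no bracket -> illegal
(4,1): flips 1 -> legal
(4,3): flips 2 -> legal
(4,4): flips 2 -> legal
(5,1): flips 2 -> legal
(5,2): no bracket -> illegal
(5,3): no bracket -> illegal
B mobility = 5
-- W to move --
(0,3): flips 4 -> legal
(0,4): flips 1 -> legal
(1,0): flips 1 -> legal
(1,2): no bracket -> illegal
(1,4): flips 1 -> legal
(1,5): flips 1 -> legal
(2,5): flips 2 -> legal
(3,0): no bracket -> illegal
(3,1): no bracket -> illegal
(3,4): no bracket -> illegal
(3,5): no bracket -> illegal
W mobility = 6

Answer: B=5 W=6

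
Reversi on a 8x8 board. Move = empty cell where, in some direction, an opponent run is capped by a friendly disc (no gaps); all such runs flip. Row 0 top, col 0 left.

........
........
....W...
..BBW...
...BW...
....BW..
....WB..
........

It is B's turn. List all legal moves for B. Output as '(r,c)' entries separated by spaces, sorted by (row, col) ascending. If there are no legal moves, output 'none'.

Answer: (1,4) (1,5) (2,5) (3,5) (4,5) (5,6) (6,3) (6,6) (7,4)

Derivation:
(1,3): no bracket -> illegal
(1,4): flips 3 -> legal
(1,5): flips 1 -> legal
(2,3): no bracket -> illegal
(2,5): flips 1 -> legal
(3,5): flips 1 -> legal
(4,5): flips 2 -> legal
(4,6): no bracket -> illegal
(5,3): no bracket -> illegal
(5,6): flips 1 -> legal
(6,3): flips 1 -> legal
(6,6): flips 2 -> legal
(7,3): no bracket -> illegal
(7,4): flips 1 -> legal
(7,5): no bracket -> illegal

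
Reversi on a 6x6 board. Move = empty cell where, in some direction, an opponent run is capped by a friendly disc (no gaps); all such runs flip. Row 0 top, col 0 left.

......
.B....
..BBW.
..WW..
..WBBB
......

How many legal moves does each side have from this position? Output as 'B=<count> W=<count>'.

Answer: B=4 W=8

Derivation:
-- B to move --
(1,3): no bracket -> illegal
(1,4): no bracket -> illegal
(1,5): no bracket -> illegal
(2,1): flips 1 -> legal
(2,5): flips 1 -> legal
(3,1): no bracket -> illegal
(3,4): no bracket -> illegal
(3,5): no bracket -> illegal
(4,1): flips 2 -> legal
(5,1): no bracket -> illegal
(5,2): flips 2 -> legal
(5,3): no bracket -> illegal
B mobility = 4
-- W to move --
(0,0): flips 2 -> legal
(0,1): no bracket -> illegal
(0,2): no bracket -> illegal
(1,0): no bracket -> illegal
(1,2): flips 1 -> legal
(1,3): flips 1 -> legal
(1,4): flips 1 -> legal
(2,0): no bracket -> illegal
(2,1): flips 2 -> legal
(3,1): no bracket -> illegal
(3,4): no bracket -> illegal
(3,5): no bracket -> illegal
(5,2): no bracket -> illegal
(5,3): flips 1 -> legal
(5,4): flips 1 -> legal
(5,5): flips 1 -> legal
W mobility = 8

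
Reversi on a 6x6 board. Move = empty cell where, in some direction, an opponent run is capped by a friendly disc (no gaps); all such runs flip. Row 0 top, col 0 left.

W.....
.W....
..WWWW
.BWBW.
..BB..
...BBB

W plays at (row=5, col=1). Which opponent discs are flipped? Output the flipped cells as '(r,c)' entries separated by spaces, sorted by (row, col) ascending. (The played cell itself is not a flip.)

Dir NW: first cell '.' (not opp) -> no flip
Dir N: first cell '.' (not opp) -> no flip
Dir NE: opp run (4,2) (3,3) capped by W -> flip
Dir W: first cell '.' (not opp) -> no flip
Dir E: first cell '.' (not opp) -> no flip
Dir SW: edge -> no flip
Dir S: edge -> no flip
Dir SE: edge -> no flip

Answer: (3,3) (4,2)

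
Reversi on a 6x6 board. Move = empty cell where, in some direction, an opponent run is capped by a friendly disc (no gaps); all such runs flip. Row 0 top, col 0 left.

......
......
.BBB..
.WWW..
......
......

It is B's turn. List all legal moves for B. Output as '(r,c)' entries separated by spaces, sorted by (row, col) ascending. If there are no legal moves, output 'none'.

(2,0): no bracket -> illegal
(2,4): no bracket -> illegal
(3,0): no bracket -> illegal
(3,4): no bracket -> illegal
(4,0): flips 1 -> legal
(4,1): flips 2 -> legal
(4,2): flips 1 -> legal
(4,3): flips 2 -> legal
(4,4): flips 1 -> legal

Answer: (4,0) (4,1) (4,2) (4,3) (4,4)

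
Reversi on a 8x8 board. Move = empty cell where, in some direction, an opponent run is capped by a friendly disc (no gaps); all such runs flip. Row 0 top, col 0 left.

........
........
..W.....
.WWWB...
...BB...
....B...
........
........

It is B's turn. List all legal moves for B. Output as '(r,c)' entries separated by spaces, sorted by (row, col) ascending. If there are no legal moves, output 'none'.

Answer: (1,1) (2,1) (2,3) (3,0)

Derivation:
(1,1): flips 2 -> legal
(1,2): no bracket -> illegal
(1,3): no bracket -> illegal
(2,0): no bracket -> illegal
(2,1): flips 1 -> legal
(2,3): flips 1 -> legal
(2,4): no bracket -> illegal
(3,0): flips 3 -> legal
(4,0): no bracket -> illegal
(4,1): no bracket -> illegal
(4,2): no bracket -> illegal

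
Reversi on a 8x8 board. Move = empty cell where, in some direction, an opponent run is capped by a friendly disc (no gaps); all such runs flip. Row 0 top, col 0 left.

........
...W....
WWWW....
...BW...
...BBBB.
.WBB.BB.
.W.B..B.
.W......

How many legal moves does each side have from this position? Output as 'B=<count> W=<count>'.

-- B to move --
(0,2): no bracket -> illegal
(0,3): flips 2 -> legal
(0,4): no bracket -> illegal
(1,0): no bracket -> illegal
(1,1): flips 1 -> legal
(1,2): flips 2 -> legal
(1,4): no bracket -> illegal
(2,4): flips 1 -> legal
(2,5): flips 1 -> legal
(3,0): no bracket -> illegal
(3,1): no bracket -> illegal
(3,2): no bracket -> illegal
(3,5): flips 1 -> legal
(4,0): no bracket -> illegal
(4,1): no bracket -> illegal
(4,2): no bracket -> illegal
(5,0): flips 1 -> legal
(6,0): no bracket -> illegal
(6,2): no bracket -> illegal
(7,0): flips 1 -> legal
(7,2): no bracket -> illegal
B mobility = 8
-- W to move --
(2,4): no bracket -> illegal
(3,2): flips 1 -> legal
(3,5): no bracket -> illegal
(3,6): no bracket -> illegal
(3,7): no bracket -> illegal
(4,1): no bracket -> illegal
(4,2): no bracket -> illegal
(4,7): no bracket -> illegal
(5,4): flips 3 -> legal
(5,7): no bracket -> illegal
(6,2): no bracket -> illegal
(6,4): no bracket -> illegal
(6,5): no bracket -> illegal
(6,7): flips 2 -> legal
(7,2): no bracket -> illegal
(7,3): flips 4 -> legal
(7,4): no bracket -> illegal
(7,5): no bracket -> illegal
(7,6): no bracket -> illegal
(7,7): flips 4 -> legal
W mobility = 5

Answer: B=8 W=5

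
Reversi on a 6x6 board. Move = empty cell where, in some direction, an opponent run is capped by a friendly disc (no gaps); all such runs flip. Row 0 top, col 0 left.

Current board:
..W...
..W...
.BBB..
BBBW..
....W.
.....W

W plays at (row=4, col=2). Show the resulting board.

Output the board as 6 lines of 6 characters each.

Answer: ..W...
..W...
.BWB..
BBWW..
..W.W.
.....W

Derivation:
Place W at (4,2); scan 8 dirs for brackets.
Dir NW: opp run (3,1), next='.' -> no flip
Dir N: opp run (3,2) (2,2) capped by W -> flip
Dir NE: first cell 'W' (not opp) -> no flip
Dir W: first cell '.' (not opp) -> no flip
Dir E: first cell '.' (not opp) -> no flip
Dir SW: first cell '.' (not opp) -> no flip
Dir S: first cell '.' (not opp) -> no flip
Dir SE: first cell '.' (not opp) -> no flip
All flips: (2,2) (3,2)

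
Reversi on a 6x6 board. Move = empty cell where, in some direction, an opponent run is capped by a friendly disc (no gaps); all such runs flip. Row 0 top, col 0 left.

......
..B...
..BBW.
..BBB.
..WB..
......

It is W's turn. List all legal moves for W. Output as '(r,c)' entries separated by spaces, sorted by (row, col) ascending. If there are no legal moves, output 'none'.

Answer: (0,2) (2,1) (4,4)

Derivation:
(0,1): no bracket -> illegal
(0,2): flips 3 -> legal
(0,3): no bracket -> illegal
(1,1): no bracket -> illegal
(1,3): no bracket -> illegal
(1,4): no bracket -> illegal
(2,1): flips 2 -> legal
(2,5): no bracket -> illegal
(3,1): no bracket -> illegal
(3,5): no bracket -> illegal
(4,1): no bracket -> illegal
(4,4): flips 2 -> legal
(4,5): no bracket -> illegal
(5,2): no bracket -> illegal
(5,3): no bracket -> illegal
(5,4): no bracket -> illegal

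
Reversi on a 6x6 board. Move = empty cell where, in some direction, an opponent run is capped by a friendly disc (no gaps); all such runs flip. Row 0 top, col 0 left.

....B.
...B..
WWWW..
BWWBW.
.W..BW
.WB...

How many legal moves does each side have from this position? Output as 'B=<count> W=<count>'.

-- B to move --
(1,0): flips 1 -> legal
(1,1): flips 1 -> legal
(1,2): flips 1 -> legal
(1,4): no bracket -> illegal
(2,4): flips 1 -> legal
(2,5): no bracket -> illegal
(3,5): flips 1 -> legal
(4,0): flips 2 -> legal
(4,2): no bracket -> illegal
(4,3): no bracket -> illegal
(5,0): flips 1 -> legal
(5,4): no bracket -> illegal
(5,5): no bracket -> illegal
B mobility = 7
-- W to move --
(0,2): no bracket -> illegal
(0,3): flips 1 -> legal
(0,5): no bracket -> illegal
(1,2): no bracket -> illegal
(1,4): no bracket -> illegal
(1,5): no bracket -> illegal
(2,4): no bracket -> illegal
(3,5): no bracket -> illegal
(4,0): flips 1 -> legal
(4,2): no bracket -> illegal
(4,3): flips 2 -> legal
(5,3): flips 1 -> legal
(5,4): flips 1 -> legal
(5,5): flips 2 -> legal
W mobility = 6

Answer: B=7 W=6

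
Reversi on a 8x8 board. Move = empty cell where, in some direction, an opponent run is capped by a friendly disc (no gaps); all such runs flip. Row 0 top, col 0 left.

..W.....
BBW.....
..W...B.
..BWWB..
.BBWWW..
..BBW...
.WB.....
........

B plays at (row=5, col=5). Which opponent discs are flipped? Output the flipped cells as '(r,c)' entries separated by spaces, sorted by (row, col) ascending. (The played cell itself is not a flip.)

Dir NW: opp run (4,4) (3,3) (2,2) capped by B -> flip
Dir N: opp run (4,5) capped by B -> flip
Dir NE: first cell '.' (not opp) -> no flip
Dir W: opp run (5,4) capped by B -> flip
Dir E: first cell '.' (not opp) -> no flip
Dir SW: first cell '.' (not opp) -> no flip
Dir S: first cell '.' (not opp) -> no flip
Dir SE: first cell '.' (not opp) -> no flip

Answer: (2,2) (3,3) (4,4) (4,5) (5,4)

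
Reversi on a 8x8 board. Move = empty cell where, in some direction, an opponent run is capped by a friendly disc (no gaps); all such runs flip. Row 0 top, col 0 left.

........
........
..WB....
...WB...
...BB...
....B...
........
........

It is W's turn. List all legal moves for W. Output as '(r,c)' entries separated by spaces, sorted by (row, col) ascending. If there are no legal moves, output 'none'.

(1,2): no bracket -> illegal
(1,3): flips 1 -> legal
(1,4): no bracket -> illegal
(2,4): flips 1 -> legal
(2,5): no bracket -> illegal
(3,2): no bracket -> illegal
(3,5): flips 1 -> legal
(4,2): no bracket -> illegal
(4,5): no bracket -> illegal
(5,2): no bracket -> illegal
(5,3): flips 1 -> legal
(5,5): flips 1 -> legal
(6,3): no bracket -> illegal
(6,4): no bracket -> illegal
(6,5): no bracket -> illegal

Answer: (1,3) (2,4) (3,5) (5,3) (5,5)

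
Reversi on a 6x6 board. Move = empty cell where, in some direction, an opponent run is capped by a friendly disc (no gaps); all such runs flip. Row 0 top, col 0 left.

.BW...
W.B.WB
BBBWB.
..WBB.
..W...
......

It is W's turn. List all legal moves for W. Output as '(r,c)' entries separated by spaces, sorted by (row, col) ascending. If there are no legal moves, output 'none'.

Answer: (0,0) (2,5) (3,0) (3,5) (4,3) (4,4) (4,5)

Derivation:
(0,0): flips 1 -> legal
(0,3): no bracket -> illegal
(0,4): no bracket -> illegal
(0,5): no bracket -> illegal
(1,1): no bracket -> illegal
(1,3): no bracket -> illegal
(2,5): flips 1 -> legal
(3,0): flips 1 -> legal
(3,1): no bracket -> illegal
(3,5): flips 2 -> legal
(4,3): flips 1 -> legal
(4,4): flips 2 -> legal
(4,5): flips 1 -> legal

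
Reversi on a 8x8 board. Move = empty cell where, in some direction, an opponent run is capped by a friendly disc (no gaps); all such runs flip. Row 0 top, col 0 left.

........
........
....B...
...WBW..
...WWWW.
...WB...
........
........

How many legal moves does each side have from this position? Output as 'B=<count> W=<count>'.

Answer: B=6 W=9

Derivation:
-- B to move --
(2,2): no bracket -> illegal
(2,3): no bracket -> illegal
(2,5): no bracket -> illegal
(2,6): no bracket -> illegal
(3,2): flips 2 -> legal
(3,6): flips 2 -> legal
(3,7): no bracket -> illegal
(4,2): flips 1 -> legal
(4,7): no bracket -> illegal
(5,2): flips 2 -> legal
(5,5): no bracket -> illegal
(5,6): flips 1 -> legal
(5,7): flips 2 -> legal
(6,2): no bracket -> illegal
(6,3): no bracket -> illegal
(6,4): no bracket -> illegal
B mobility = 6
-- W to move --
(1,3): flips 1 -> legal
(1,4): flips 2 -> legal
(1,5): flips 1 -> legal
(2,3): flips 1 -> legal
(2,5): flips 1 -> legal
(5,5): flips 1 -> legal
(6,3): flips 1 -> legal
(6,4): flips 1 -> legal
(6,5): flips 1 -> legal
W mobility = 9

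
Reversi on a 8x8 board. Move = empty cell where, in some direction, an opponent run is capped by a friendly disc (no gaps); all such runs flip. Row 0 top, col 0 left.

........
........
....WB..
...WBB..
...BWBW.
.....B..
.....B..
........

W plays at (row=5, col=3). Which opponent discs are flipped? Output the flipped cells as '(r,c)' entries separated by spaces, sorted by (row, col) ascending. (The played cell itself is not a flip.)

Answer: (4,3)

Derivation:
Dir NW: first cell '.' (not opp) -> no flip
Dir N: opp run (4,3) capped by W -> flip
Dir NE: first cell 'W' (not opp) -> no flip
Dir W: first cell '.' (not opp) -> no flip
Dir E: first cell '.' (not opp) -> no flip
Dir SW: first cell '.' (not opp) -> no flip
Dir S: first cell '.' (not opp) -> no flip
Dir SE: first cell '.' (not opp) -> no flip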